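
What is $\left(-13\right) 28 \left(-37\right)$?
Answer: $13468$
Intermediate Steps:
$\left(-13\right) 28 \left(-37\right) = \left(-364\right) \left(-37\right) = 13468$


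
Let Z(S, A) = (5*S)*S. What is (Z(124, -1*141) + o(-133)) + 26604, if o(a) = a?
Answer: 103351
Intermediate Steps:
Z(S, A) = 5*S²
(Z(124, -1*141) + o(-133)) + 26604 = (5*124² - 133) + 26604 = (5*15376 - 133) + 26604 = (76880 - 133) + 26604 = 76747 + 26604 = 103351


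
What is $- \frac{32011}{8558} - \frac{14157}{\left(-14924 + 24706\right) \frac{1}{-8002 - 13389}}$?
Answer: $\frac{647831609086}{20928589} \approx 30954.0$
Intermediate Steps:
$- \frac{32011}{8558} - \frac{14157}{\left(-14924 + 24706\right) \frac{1}{-8002 - 13389}} = \left(-32011\right) \frac{1}{8558} - \frac{14157}{9782 \frac{1}{-21391}} = - \frac{32011}{8558} - \frac{14157}{9782 \left(- \frac{1}{21391}\right)} = - \frac{32011}{8558} - \frac{14157}{- \frac{9782}{21391}} = - \frac{32011}{8558} - - \frac{302832387}{9782} = - \frac{32011}{8558} + \frac{302832387}{9782} = \frac{647831609086}{20928589}$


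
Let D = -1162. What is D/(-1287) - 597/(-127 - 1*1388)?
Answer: 842923/649935 ≈ 1.2969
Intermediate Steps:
D/(-1287) - 597/(-127 - 1*1388) = -1162/(-1287) - 597/(-127 - 1*1388) = -1162*(-1/1287) - 597/(-127 - 1388) = 1162/1287 - 597/(-1515) = 1162/1287 - 597*(-1/1515) = 1162/1287 + 199/505 = 842923/649935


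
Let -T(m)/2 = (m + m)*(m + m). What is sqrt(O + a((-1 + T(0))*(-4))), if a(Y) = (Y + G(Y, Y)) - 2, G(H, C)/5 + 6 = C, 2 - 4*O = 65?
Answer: I*sqrt(95)/2 ≈ 4.8734*I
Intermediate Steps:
O = -63/4 (O = 1/2 - 1/4*65 = 1/2 - 65/4 = -63/4 ≈ -15.750)
G(H, C) = -30 + 5*C
T(m) = -8*m**2 (T(m) = -2*(m + m)*(m + m) = -2*2*m*2*m = -8*m**2)
a(Y) = -32 + 6*Y (a(Y) = (Y + (-30 + 5*Y)) - 2 = (-30 + 6*Y) - 2 = -32 + 6*Y)
sqrt(O + a((-1 + T(0))*(-4))) = sqrt(-63/4 + (-32 + 6*((-1 - 8*0**2)*(-4)))) = sqrt(-63/4 + (-32 + 6*((-1 - 8*0)*(-4)))) = sqrt(-63/4 + (-32 + 6*((-1 + 0)*(-4)))) = sqrt(-63/4 + (-32 + 6*(-1*(-4)))) = sqrt(-63/4 + (-32 + 6*4)) = sqrt(-63/4 + (-32 + 24)) = sqrt(-63/4 - 8) = sqrt(-95/4) = I*sqrt(95)/2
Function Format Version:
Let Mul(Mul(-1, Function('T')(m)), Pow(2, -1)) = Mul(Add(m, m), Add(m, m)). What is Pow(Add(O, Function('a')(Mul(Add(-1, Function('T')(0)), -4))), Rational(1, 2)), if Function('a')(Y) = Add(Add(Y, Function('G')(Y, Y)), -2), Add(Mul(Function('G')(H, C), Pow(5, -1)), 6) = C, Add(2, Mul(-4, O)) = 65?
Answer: Mul(Rational(1, 2), I, Pow(95, Rational(1, 2))) ≈ Mul(4.8734, I)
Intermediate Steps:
O = Rational(-63, 4) (O = Add(Rational(1, 2), Mul(Rational(-1, 4), 65)) = Add(Rational(1, 2), Rational(-65, 4)) = Rational(-63, 4) ≈ -15.750)
Function('G')(H, C) = Add(-30, Mul(5, C))
Function('T')(m) = Mul(-8, Pow(m, 2)) (Function('T')(m) = Mul(-2, Mul(Add(m, m), Add(m, m))) = Mul(-2, Mul(Mul(2, m), Mul(2, m))) = Mul(-2, Mul(4, Pow(m, 2))) = Mul(-8, Pow(m, 2)))
Function('a')(Y) = Add(-32, Mul(6, Y)) (Function('a')(Y) = Add(Add(Y, Add(-30, Mul(5, Y))), -2) = Add(Add(-30, Mul(6, Y)), -2) = Add(-32, Mul(6, Y)))
Pow(Add(O, Function('a')(Mul(Add(-1, Function('T')(0)), -4))), Rational(1, 2)) = Pow(Add(Rational(-63, 4), Add(-32, Mul(6, Mul(Add(-1, Mul(-8, Pow(0, 2))), -4)))), Rational(1, 2)) = Pow(Add(Rational(-63, 4), Add(-32, Mul(6, Mul(Add(-1, Mul(-8, 0)), -4)))), Rational(1, 2)) = Pow(Add(Rational(-63, 4), Add(-32, Mul(6, Mul(Add(-1, 0), -4)))), Rational(1, 2)) = Pow(Add(Rational(-63, 4), Add(-32, Mul(6, Mul(-1, -4)))), Rational(1, 2)) = Pow(Add(Rational(-63, 4), Add(-32, Mul(6, 4))), Rational(1, 2)) = Pow(Add(Rational(-63, 4), Add(-32, 24)), Rational(1, 2)) = Pow(Add(Rational(-63, 4), -8), Rational(1, 2)) = Pow(Rational(-95, 4), Rational(1, 2)) = Mul(Rational(1, 2), I, Pow(95, Rational(1, 2)))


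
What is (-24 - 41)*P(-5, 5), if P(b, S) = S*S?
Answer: -1625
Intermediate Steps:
P(b, S) = S²
(-24 - 41)*P(-5, 5) = (-24 - 41)*5² = -65*25 = -1625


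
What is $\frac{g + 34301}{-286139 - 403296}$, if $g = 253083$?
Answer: $- \frac{287384}{689435} \approx -0.41684$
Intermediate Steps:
$\frac{g + 34301}{-286139 - 403296} = \frac{253083 + 34301}{-286139 - 403296} = \frac{287384}{-689435} = 287384 \left(- \frac{1}{689435}\right) = - \frac{287384}{689435}$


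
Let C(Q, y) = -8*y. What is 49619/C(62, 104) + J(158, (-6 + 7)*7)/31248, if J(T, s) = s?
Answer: -13843649/232128 ≈ -59.638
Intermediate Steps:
49619/C(62, 104) + J(158, (-6 + 7)*7)/31248 = 49619/((-8*104)) + ((-6 + 7)*7)/31248 = 49619/(-832) + (1*7)*(1/31248) = 49619*(-1/832) + 7*(1/31248) = -49619/832 + 1/4464 = -13843649/232128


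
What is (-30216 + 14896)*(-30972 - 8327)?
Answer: 602060680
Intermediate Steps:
(-30216 + 14896)*(-30972 - 8327) = -15320*(-39299) = 602060680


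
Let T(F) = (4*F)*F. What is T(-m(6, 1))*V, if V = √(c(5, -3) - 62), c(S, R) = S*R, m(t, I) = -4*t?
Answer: 2304*I*√77 ≈ 20218.0*I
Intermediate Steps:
c(S, R) = R*S
T(F) = 4*F²
V = I*√77 (V = √(-3*5 - 62) = √(-15 - 62) = √(-77) = I*√77 ≈ 8.775*I)
T(-m(6, 1))*V = (4*(-(-4)*6)²)*(I*√77) = (4*(-1*(-24))²)*(I*√77) = (4*24²)*(I*√77) = (4*576)*(I*√77) = 2304*(I*√77) = 2304*I*√77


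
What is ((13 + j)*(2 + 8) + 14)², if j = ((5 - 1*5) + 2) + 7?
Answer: 54756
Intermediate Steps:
j = 9 (j = ((5 - 5) + 2) + 7 = (0 + 2) + 7 = 2 + 7 = 9)
((13 + j)*(2 + 8) + 14)² = ((13 + 9)*(2 + 8) + 14)² = (22*10 + 14)² = (220 + 14)² = 234² = 54756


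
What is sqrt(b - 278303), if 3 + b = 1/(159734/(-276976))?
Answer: I*sqrt(1775252031895930)/79867 ≈ 527.55*I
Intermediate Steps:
b = -378089/79867 (b = -3 + 1/(159734/(-276976)) = -3 + 1/(159734*(-1/276976)) = -3 + 1/(-79867/138488) = -3 - 138488/79867 = -378089/79867 ≈ -4.7340)
sqrt(b - 278303) = sqrt(-378089/79867 - 278303) = sqrt(-22227603790/79867) = I*sqrt(1775252031895930)/79867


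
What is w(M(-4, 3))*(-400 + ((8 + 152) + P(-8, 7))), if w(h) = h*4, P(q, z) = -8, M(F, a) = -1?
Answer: 992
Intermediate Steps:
w(h) = 4*h
w(M(-4, 3))*(-400 + ((8 + 152) + P(-8, 7))) = (4*(-1))*(-400 + ((8 + 152) - 8)) = -4*(-400 + (160 - 8)) = -4*(-400 + 152) = -4*(-248) = 992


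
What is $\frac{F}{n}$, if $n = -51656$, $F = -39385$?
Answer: $\frac{39385}{51656} \approx 0.76245$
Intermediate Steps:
$\frac{F}{n} = - \frac{39385}{-51656} = \left(-39385\right) \left(- \frac{1}{51656}\right) = \frac{39385}{51656}$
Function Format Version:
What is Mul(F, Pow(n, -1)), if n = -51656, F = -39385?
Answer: Rational(39385, 51656) ≈ 0.76245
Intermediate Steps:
Mul(F, Pow(n, -1)) = Mul(-39385, Pow(-51656, -1)) = Mul(-39385, Rational(-1, 51656)) = Rational(39385, 51656)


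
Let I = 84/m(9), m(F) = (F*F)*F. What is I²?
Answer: 784/59049 ≈ 0.013277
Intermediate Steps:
m(F) = F³ (m(F) = F²*F = F³)
I = 28/243 (I = 84/(9³) = 84/729 = 84*(1/729) = 28/243 ≈ 0.11523)
I² = (28/243)² = 784/59049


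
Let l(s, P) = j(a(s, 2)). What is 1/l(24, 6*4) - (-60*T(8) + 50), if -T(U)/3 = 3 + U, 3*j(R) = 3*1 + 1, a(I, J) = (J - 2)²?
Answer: -8117/4 ≈ -2029.3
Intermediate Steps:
a(I, J) = (-2 + J)²
j(R) = 4/3 (j(R) = (3*1 + 1)/3 = (3 + 1)/3 = (⅓)*4 = 4/3)
T(U) = -9 - 3*U (T(U) = -3*(3 + U) = -9 - 3*U)
l(s, P) = 4/3
1/l(24, 6*4) - (-60*T(8) + 50) = 1/(4/3) - (-60*(-9 - 3*8) + 50) = ¾ - (-60*(-9 - 24) + 50) = ¾ - (-60*(-33) + 50) = ¾ - (1980 + 50) = ¾ - 1*2030 = ¾ - 2030 = -8117/4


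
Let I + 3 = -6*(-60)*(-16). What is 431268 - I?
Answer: 437031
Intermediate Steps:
I = -5763 (I = -3 - 6*(-60)*(-16) = -3 + 360*(-16) = -3 - 5760 = -5763)
431268 - I = 431268 - 1*(-5763) = 431268 + 5763 = 437031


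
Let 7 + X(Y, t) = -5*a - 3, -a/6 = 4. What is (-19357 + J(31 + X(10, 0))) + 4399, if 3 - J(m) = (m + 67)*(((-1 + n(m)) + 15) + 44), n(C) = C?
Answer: -56347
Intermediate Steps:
a = -24 (a = -6*4 = -24)
X(Y, t) = 110 (X(Y, t) = -7 + (-5*(-24) - 3) = -7 + (120 - 3) = -7 + 117 = 110)
J(m) = 3 - (58 + m)*(67 + m) (J(m) = 3 - (m + 67)*(((-1 + m) + 15) + 44) = 3 - (67 + m)*((14 + m) + 44) = 3 - (67 + m)*(58 + m) = 3 - (58 + m)*(67 + m))
(-19357 + J(31 + X(10, 0))) + 4399 = (-19357 + (-3883 - (31 + 110)² - 125*(31 + 110))) + 4399 = (-19357 + (-3883 - 1*141² - 125*141)) + 4399 = (-19357 + (-3883 - 1*19881 - 17625)) + 4399 = (-19357 + (-3883 - 19881 - 17625)) + 4399 = (-19357 - 41389) + 4399 = -60746 + 4399 = -56347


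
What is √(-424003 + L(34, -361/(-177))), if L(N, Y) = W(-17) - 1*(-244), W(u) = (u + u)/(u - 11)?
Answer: I*√83056526/14 ≈ 650.97*I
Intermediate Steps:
W(u) = 2*u/(-11 + u) (W(u) = (2*u)/(-11 + u) = 2*u/(-11 + u))
L(N, Y) = 3433/14 (L(N, Y) = 2*(-17)/(-11 - 17) - 1*(-244) = 2*(-17)/(-28) + 244 = 2*(-17)*(-1/28) + 244 = 17/14 + 244 = 3433/14)
√(-424003 + L(34, -361/(-177))) = √(-424003 + 3433/14) = √(-5932609/14) = I*√83056526/14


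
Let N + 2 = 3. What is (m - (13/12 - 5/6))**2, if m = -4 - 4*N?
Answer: 1089/16 ≈ 68.063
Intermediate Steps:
N = 1 (N = -2 + 3 = 1)
m = -8 (m = -4 - 4*1 = -4 - 4 = -8)
(m - (13/12 - 5/6))**2 = (-8 - (13/12 - 5/6))**2 = (-8 - 1*1/4)**2 = (-8 - 1/4)**2 = (-33/4)**2 = 1089/16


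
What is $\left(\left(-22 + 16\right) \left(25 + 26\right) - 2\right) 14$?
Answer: $-4312$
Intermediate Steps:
$\left(\left(-22 + 16\right) \left(25 + 26\right) - 2\right) 14 = \left(\left(-6\right) 51 - 2\right) 14 = \left(-306 - 2\right) 14 = \left(-308\right) 14 = -4312$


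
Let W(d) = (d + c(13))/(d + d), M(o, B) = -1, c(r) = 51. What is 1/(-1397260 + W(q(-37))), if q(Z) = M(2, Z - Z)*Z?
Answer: -37/51698576 ≈ -7.1569e-7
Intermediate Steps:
q(Z) = -Z
W(d) = (51 + d)/(2*d) (W(d) = (d + 51)/(d + d) = (51 + d)/((2*d)) = (51 + d)*(1/(2*d)) = (51 + d)/(2*d))
1/(-1397260 + W(q(-37))) = 1/(-1397260 + (51 - 1*(-37))/(2*((-1*(-37))))) = 1/(-1397260 + (½)*(51 + 37)/37) = 1/(-1397260 + (½)*(1/37)*88) = 1/(-1397260 + 44/37) = 1/(-51698576/37) = -37/51698576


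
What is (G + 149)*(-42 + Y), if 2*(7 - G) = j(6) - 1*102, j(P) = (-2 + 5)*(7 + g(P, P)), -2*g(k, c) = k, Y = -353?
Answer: -79395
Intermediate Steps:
g(k, c) = -k/2
j(P) = 21 - 3*P/2 (j(P) = (-2 + 5)*(7 - P/2) = 3*(7 - P/2) = 21 - 3*P/2)
G = 52 (G = 7 - ((21 - 3/2*6) - 1*102)/2 = 7 - ((21 - 9) - 102)/2 = 7 - (12 - 102)/2 = 7 - ½*(-90) = 7 + 45 = 52)
(G + 149)*(-42 + Y) = (52 + 149)*(-42 - 353) = 201*(-395) = -79395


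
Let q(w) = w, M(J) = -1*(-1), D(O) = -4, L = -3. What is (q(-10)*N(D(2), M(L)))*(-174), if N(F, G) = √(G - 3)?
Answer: 1740*I*√2 ≈ 2460.7*I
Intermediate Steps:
M(J) = 1
N(F, G) = √(-3 + G)
(q(-10)*N(D(2), M(L)))*(-174) = -10*√(-3 + 1)*(-174) = -10*I*√2*(-174) = 1740*I*√2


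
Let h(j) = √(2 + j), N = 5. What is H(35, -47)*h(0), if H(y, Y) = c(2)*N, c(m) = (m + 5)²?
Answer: 245*√2 ≈ 346.48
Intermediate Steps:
c(m) = (5 + m)²
H(y, Y) = 245 (H(y, Y) = (5 + 2)²*5 = 7²*5 = 49*5 = 245)
H(35, -47)*h(0) = 245*√(2 + 0) = 245*√2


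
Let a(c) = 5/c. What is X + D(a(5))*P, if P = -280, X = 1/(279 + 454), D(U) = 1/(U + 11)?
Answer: -51307/2199 ≈ -23.332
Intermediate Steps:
D(U) = 1/(11 + U)
X = 1/733 ≈ 0.0013643
X + D(a(5))*P = 1/733 - 280/(11 + 5/5) = 1/733 - 280/(11 + 5*(1/5)) = 1/733 - 280/(11 + 1) = 1/733 - 280/12 = 1/733 + (1/12)*(-280) = 1/733 - 70/3 = -51307/2199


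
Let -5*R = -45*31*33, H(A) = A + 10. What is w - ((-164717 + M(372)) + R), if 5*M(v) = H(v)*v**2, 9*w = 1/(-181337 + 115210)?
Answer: -30998105284739/2975715 ≈ -1.0417e+7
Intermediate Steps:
H(A) = 10 + A
w = -1/595143 (w = 1/(9*(-181337 + 115210)) = (1/9)/(-66127) = (1/9)*(-1/66127) = -1/595143 ≈ -1.6803e-6)
R = 9207 (R = -(-45*31)*33/5 = -(-279)*33 = -1/5*(-46035) = 9207)
M(v) = v**2*(10 + v)/5 (M(v) = ((10 + v)*v**2)/5 = (v**2*(10 + v))/5 = v**2*(10 + v)/5)
w - ((-164717 + M(372)) + R) = -1/595143 - ((-164717 + (1/5)*372**2*(10 + 372)) + 9207) = -1/595143 - ((-164717 + (1/5)*138384*382) + 9207) = -1/595143 - ((-164717 + 52862688/5) + 9207) = -1/595143 - (52039103/5 + 9207) = -1/595143 - 1*52085138/5 = -1/595143 - 52085138/5 = -30998105284739/2975715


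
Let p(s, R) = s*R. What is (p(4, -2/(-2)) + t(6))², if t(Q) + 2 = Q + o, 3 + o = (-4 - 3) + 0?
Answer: 4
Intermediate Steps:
o = -10 (o = -3 + ((-4 - 3) + 0) = -3 + (-7 + 0) = -3 - 7 = -10)
t(Q) = -12 + Q (t(Q) = -2 + (Q - 10) = -2 + (-10 + Q) = -12 + Q)
p(s, R) = R*s
(p(4, -2/(-2)) + t(6))² = (-2/(-2)*4 + (-12 + 6))² = (-2*(-½)*4 - 6)² = (1*4 - 6)² = (4 - 6)² = (-2)² = 4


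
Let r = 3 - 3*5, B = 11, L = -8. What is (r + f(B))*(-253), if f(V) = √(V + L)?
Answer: 3036 - 253*√3 ≈ 2597.8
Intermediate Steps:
f(V) = √(-8 + V) (f(V) = √(V - 8) = √(-8 + V))
r = -12 (r = 3 - 15 = -12)
(r + f(B))*(-253) = (-12 + √(-8 + 11))*(-253) = (-12 + √3)*(-253) = 3036 - 253*√3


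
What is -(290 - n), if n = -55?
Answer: -345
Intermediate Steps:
-(290 - n) = -(290 - 1*(-55)) = -(290 + 55) = -1*345 = -345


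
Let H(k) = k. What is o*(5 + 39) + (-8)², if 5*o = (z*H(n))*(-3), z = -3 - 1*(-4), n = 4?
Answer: -208/5 ≈ -41.600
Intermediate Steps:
z = 1 (z = -3 + 4 = 1)
o = -12/5 (o = ((1*4)*(-3))/5 = (4*(-3))/5 = (⅕)*(-12) = -12/5 ≈ -2.4000)
o*(5 + 39) + (-8)² = -12*(5 + 39)/5 + (-8)² = -12/5*44 + 64 = -528/5 + 64 = -208/5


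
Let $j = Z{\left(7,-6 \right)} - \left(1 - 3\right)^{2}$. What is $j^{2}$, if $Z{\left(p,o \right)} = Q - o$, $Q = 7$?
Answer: $81$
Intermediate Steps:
$Z{\left(p,o \right)} = 7 - o$
$j = 9$ ($j = \left(7 - -6\right) - \left(1 - 3\right)^{2} = \left(7 + 6\right) - \left(-2\right)^{2} = 13 - 4 = 9$)
$j^{2} = 9^{2} = 81$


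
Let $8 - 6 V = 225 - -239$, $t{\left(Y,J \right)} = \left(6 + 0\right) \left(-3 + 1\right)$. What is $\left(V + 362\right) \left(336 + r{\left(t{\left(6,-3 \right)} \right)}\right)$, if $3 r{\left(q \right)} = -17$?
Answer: $\frac{283426}{3} \approx 94475.0$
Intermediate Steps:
$t{\left(Y,J \right)} = -12$ ($t{\left(Y,J \right)} = 6 \left(-2\right) = -12$)
$V = -76$ ($V = \frac{4}{3} - \frac{225 - -239}{6} = \frac{4}{3} - \frac{225 + 239}{6} = \frac{4}{3} - \frac{232}{3} = -76$)
$r{\left(q \right)} = - \frac{17}{3}$ ($r{\left(q \right)} = \frac{1}{3} \left(-17\right) = - \frac{17}{3}$)
$\left(V + 362\right) \left(336 + r{\left(t{\left(6,-3 \right)} \right)}\right) = \left(-76 + 362\right) \left(336 - \frac{17}{3}\right) = 286 \cdot \frac{991}{3} = \frac{283426}{3}$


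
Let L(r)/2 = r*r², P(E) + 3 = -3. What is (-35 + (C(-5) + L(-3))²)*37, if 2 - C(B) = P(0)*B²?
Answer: 354053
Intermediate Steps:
P(E) = -6 (P(E) = -3 - 3 = -6)
L(r) = 2*r³ (L(r) = 2*(r*r²) = 2*r³)
C(B) = 2 + 6*B² (C(B) = 2 - (-6)*B² = 2 + 6*B²)
(-35 + (C(-5) + L(-3))²)*37 = (-35 + ((2 + 6*(-5)²) + 2*(-3)³)²)*37 = (-35 + ((2 + 6*25) + 2*(-27))²)*37 = (-35 + ((2 + 150) - 54)²)*37 = (-35 + (152 - 54)²)*37 = (-35 + 98²)*37 = (-35 + 9604)*37 = 9569*37 = 354053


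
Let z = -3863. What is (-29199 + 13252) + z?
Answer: -19810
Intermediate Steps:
(-29199 + 13252) + z = (-29199 + 13252) - 3863 = -15947 - 3863 = -19810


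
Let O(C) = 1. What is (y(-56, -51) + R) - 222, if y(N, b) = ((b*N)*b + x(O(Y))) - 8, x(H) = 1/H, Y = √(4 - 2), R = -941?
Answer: -146826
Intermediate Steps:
Y = √2 ≈ 1.4142
x(H) = 1/H
y(N, b) = -7 + N*b² (y(N, b) = ((b*N)*b + 1/1) - 8 = ((N*b)*b + 1) - 8 = (N*b² + 1) - 8 = (1 + N*b²) - 8 = -7 + N*b²)
(y(-56, -51) + R) - 222 = ((-7 - 56*(-51)²) - 941) - 222 = ((-7 - 56*2601) - 941) - 222 = ((-7 - 145656) - 941) - 222 = (-145663 - 941) - 222 = -146604 - 222 = -146826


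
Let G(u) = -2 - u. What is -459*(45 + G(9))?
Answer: -15606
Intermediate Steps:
-459*(45 + G(9)) = -459*(45 + (-2 - 1*9)) = -459*(45 + (-2 - 9)) = -459*(45 - 11) = -459*34 = -15606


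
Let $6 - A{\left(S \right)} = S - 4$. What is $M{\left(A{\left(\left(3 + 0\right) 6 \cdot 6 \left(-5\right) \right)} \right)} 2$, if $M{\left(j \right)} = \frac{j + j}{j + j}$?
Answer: $2$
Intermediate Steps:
$A{\left(S \right)} = 10 - S$ ($A{\left(S \right)} = 6 - \left(S - 4\right) = 6 - \left(-4 + S\right) = 10 - S$)
$M{\left(j \right)} = 1$ ($M{\left(j \right)} = \frac{2 j}{2 j} = 2 j \frac{1}{2 j} = 1$)
$M{\left(A{\left(\left(3 + 0\right) 6 \cdot 6 \left(-5\right) \right)} \right)} 2 = 1 \cdot 2 = 2$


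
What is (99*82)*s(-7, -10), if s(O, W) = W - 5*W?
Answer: 324720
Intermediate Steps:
s(O, W) = -4*W
(99*82)*s(-7, -10) = (99*82)*(-4*(-10)) = 8118*40 = 324720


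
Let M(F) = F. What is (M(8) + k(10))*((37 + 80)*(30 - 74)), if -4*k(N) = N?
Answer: -28314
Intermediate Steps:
k(N) = -N/4
(M(8) + k(10))*((37 + 80)*(30 - 74)) = (8 - ¼*10)*((37 + 80)*(30 - 74)) = (8 - 5/2)*(117*(-44)) = (11/2)*(-5148) = -28314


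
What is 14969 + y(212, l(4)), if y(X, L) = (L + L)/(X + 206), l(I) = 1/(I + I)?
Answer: 25028169/1672 ≈ 14969.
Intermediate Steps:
l(I) = 1/(2*I)
y(X, L) = 2*L/(206 + X) (y(X, L) = (2*L)/(206 + X) = 2*L/(206 + X))
14969 + y(212, l(4)) = 14969 + 2*((½)/4)/(206 + 212) = 14969 + 2*((½)*(¼))/418 = 14969 + 2*(⅛)*(1/418) = 14969 + 1/1672 = 25028169/1672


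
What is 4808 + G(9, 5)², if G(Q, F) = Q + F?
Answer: 5004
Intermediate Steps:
G(Q, F) = F + Q
4808 + G(9, 5)² = 4808 + (5 + 9)² = 4808 + 14² = 4808 + 196 = 5004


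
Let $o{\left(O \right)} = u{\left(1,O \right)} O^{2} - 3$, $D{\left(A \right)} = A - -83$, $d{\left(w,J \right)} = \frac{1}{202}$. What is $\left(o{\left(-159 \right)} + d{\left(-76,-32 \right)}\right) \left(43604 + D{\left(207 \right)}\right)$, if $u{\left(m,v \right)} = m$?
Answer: $\frac{112064827679}{101} \approx 1.1096 \cdot 10^{9}$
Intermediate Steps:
$d{\left(w,J \right)} = \frac{1}{202}$
$D{\left(A \right)} = 83 + A$ ($D{\left(A \right)} = A + 83 = 83 + A$)
$o{\left(O \right)} = -3 + O^{2}$ ($o{\left(O \right)} = 1 O^{2} - 3 = O^{2} - 3 = -3 + O^{2}$)
$\left(o{\left(-159 \right)} + d{\left(-76,-32 \right)}\right) \left(43604 + D{\left(207 \right)}\right) = \left(\left(-3 + \left(-159\right)^{2}\right) + \frac{1}{202}\right) \left(43604 + \left(83 + 207\right)\right) = \left(\left(-3 + 25281\right) + \frac{1}{202}\right) \left(43604 + 290\right) = \left(25278 + \frac{1}{202}\right) 43894 = \frac{5106157}{202} \cdot 43894 = \frac{112064827679}{101}$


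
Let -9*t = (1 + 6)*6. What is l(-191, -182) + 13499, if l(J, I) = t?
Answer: 40483/3 ≈ 13494.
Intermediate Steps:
t = -14/3 (t = -(1 + 6)*6/9 = -7*6/9 = -⅑*42 = -14/3 ≈ -4.6667)
l(J, I) = -14/3
l(-191, -182) + 13499 = -14/3 + 13499 = 40483/3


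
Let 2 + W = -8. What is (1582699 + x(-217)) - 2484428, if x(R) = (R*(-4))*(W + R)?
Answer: -1098765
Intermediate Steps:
W = -10 (W = -2 - 8 = -10)
x(R) = -4*R*(-10 + R) (x(R) = (R*(-4))*(-10 + R) = (-4*R)*(-10 + R) = -4*R*(-10 + R))
(1582699 + x(-217)) - 2484428 = (1582699 + 4*(-217)*(10 - 1*(-217))) - 2484428 = (1582699 + 4*(-217)*(10 + 217)) - 2484428 = (1582699 + 4*(-217)*227) - 2484428 = (1582699 - 197036) - 2484428 = 1385663 - 2484428 = -1098765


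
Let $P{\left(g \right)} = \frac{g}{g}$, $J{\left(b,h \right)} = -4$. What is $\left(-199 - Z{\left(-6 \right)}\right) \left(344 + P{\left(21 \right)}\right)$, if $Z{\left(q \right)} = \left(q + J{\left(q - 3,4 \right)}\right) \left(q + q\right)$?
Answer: $-110055$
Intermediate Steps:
$P{\left(g \right)} = 1$
$Z{\left(q \right)} = 2 q \left(-4 + q\right)$ ($Z{\left(q \right)} = \left(q - 4\right) \left(q + q\right) = \left(-4 + q\right) 2 q = 2 q \left(-4 + q\right)$)
$\left(-199 - Z{\left(-6 \right)}\right) \left(344 + P{\left(21 \right)}\right) = \left(-199 - 2 \left(-6\right) \left(-4 - 6\right)\right) \left(344 + 1\right) = \left(-199 - 2 \left(-6\right) \left(-10\right)\right) 345 = \left(-199 - 120\right) 345 = \left(-319\right) 345 = -110055$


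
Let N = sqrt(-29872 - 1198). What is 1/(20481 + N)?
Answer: 20481/419502431 - I*sqrt(31070)/419502431 ≈ 4.8822e-5 - 4.2018e-7*I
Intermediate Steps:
N = I*sqrt(31070) (N = sqrt(-31070) = I*sqrt(31070) ≈ 176.27*I)
1/(20481 + N) = 1/(20481 + I*sqrt(31070))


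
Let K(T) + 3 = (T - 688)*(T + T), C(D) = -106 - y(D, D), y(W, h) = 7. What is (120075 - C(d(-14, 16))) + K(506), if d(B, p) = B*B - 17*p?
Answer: -63999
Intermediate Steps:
d(B, p) = B² - 17*p
C(D) = -113 (C(D) = -106 - 1*7 = -106 - 7 = -113)
K(T) = -3 + 2*T*(-688 + T) (K(T) = -3 + (T - 688)*(T + T) = -3 + (-688 + T)*(2*T) = -3 + 2*T*(-688 + T))
(120075 - C(d(-14, 16))) + K(506) = (120075 - 1*(-113)) + (-3 - 1376*506 + 2*506²) = (120075 + 113) + (-3 - 696256 + 2*256036) = 120188 + (-3 - 696256 + 512072) = 120188 - 184187 = -63999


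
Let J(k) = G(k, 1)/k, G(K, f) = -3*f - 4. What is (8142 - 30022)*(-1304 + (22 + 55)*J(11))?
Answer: 29603640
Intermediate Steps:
G(K, f) = -4 - 3*f
J(k) = -7/k (J(k) = (-4 - 3*1)/k = (-4 - 3)/k = -7/k)
(8142 - 30022)*(-1304 + (22 + 55)*J(11)) = (8142 - 30022)*(-1304 + (22 + 55)*(-7/11)) = -21880*(-1304 + 77*(-7*1/11)) = -21880*(-1304 + 77*(-7/11)) = -21880*(-1304 - 49) = -21880*(-1353) = 29603640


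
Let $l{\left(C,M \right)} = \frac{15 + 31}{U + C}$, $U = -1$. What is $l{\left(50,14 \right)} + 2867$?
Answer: $\frac{140529}{49} \approx 2867.9$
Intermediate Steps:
$l{\left(C,M \right)} = \frac{46}{-1 + C}$ ($l{\left(C,M \right)} = \frac{15 + 31}{-1 + C} = \frac{46}{-1 + C}$)
$l{\left(50,14 \right)} + 2867 = \frac{46}{-1 + 50} + 2867 = \frac{46}{49} + 2867 = \frac{140529}{49}$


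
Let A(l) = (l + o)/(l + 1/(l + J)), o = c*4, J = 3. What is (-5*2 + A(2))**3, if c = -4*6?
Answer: -195112000/1331 ≈ -1.4659e+5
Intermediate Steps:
c = -24
o = -96 (o = -24*4 = -96)
A(l) = (-96 + l)/(l + 1/(3 + l)) (A(l) = (l - 96)/(l + 1/(l + 3)) = (-96 + l)/(l + 1/(3 + l)))
(-5*2 + A(2))**3 = (-5*2 + (-288 + 2**2 - 93*2)/(1 + 2**2 + 3*2))**3 = (-10 + (-288 + 4 - 186)/(1 + 4 + 6))**3 = (-10 - 470/11)**3 = (-580/11)**3 = -195112000/1331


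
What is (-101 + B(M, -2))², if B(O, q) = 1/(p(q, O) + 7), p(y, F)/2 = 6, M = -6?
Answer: 3678724/361 ≈ 10190.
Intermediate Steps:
p(y, F) = 12 (p(y, F) = 2*6 = 12)
B(O, q) = 1/19 (B(O, q) = 1/(12 + 7) = 1/19)
(-101 + B(M, -2))² = (-101 + 1/19)² = (-1918/19)² = 3678724/361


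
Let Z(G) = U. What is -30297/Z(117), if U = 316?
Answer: -30297/316 ≈ -95.877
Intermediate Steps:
Z(G) = 316
-30297/Z(117) = -30297/316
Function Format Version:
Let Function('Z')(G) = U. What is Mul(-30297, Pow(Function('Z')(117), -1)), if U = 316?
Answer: Rational(-30297, 316) ≈ -95.877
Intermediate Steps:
Function('Z')(G) = 316
Mul(-30297, Pow(Function('Z')(117), -1)) = Mul(-30297, Pow(316, -1)) = Mul(-30297, Rational(1, 316)) = Rational(-30297, 316)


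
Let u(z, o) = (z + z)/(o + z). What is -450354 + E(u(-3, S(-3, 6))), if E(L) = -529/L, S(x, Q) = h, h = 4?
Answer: -2701595/6 ≈ -4.5027e+5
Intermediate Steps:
S(x, Q) = 4
u(z, o) = 2*z/(o + z) (u(z, o) = (2*z)/(o + z) = 2*z/(o + z))
-450354 + E(u(-3, S(-3, 6))) = -450354 - 529/(2*(-3)/(4 - 3)) = -450354 - 529/(2*(-3)/1) = -450354 - 529/(2*(-3)*1) = -450354 - 529/(-6) = -450354 - 529*(-⅙) = -450354 + 529/6 = -2701595/6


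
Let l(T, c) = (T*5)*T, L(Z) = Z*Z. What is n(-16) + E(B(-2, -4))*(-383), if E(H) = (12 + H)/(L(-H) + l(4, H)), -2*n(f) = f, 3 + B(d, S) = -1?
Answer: -287/12 ≈ -23.917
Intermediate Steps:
L(Z) = Z²
l(T, c) = 5*T² (l(T, c) = (5*T)*T = 5*T²)
B(d, S) = -4 (B(d, S) = -3 - 1 = -4)
n(f) = -f/2
E(H) = (12 + H)/(80 + H²) (E(H) = (12 + H)/((-H)² + 5*4²) = (12 + H)/(H² + 5*16) = (12 + H)/(H² + 80) = (12 + H)/(80 + H²))
n(-16) + E(B(-2, -4))*(-383) = -½*(-16) + ((12 - 4)/(80 + (-4)²))*(-383) = 8 + (8/(80 + 16))*(-383) = 8 + (8/96)*(-383) = 8 + ((1/96)*8)*(-383) = 8 + (1/12)*(-383) = 8 - 383/12 = -287/12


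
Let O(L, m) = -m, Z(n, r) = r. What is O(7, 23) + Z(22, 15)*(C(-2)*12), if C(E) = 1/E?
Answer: -113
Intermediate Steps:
O(7, 23) + Z(22, 15)*(C(-2)*12) = -1*23 + 15*(12/(-2)) = -23 + 15*(-½*12) = -23 + 15*(-6) = -23 - 90 = -113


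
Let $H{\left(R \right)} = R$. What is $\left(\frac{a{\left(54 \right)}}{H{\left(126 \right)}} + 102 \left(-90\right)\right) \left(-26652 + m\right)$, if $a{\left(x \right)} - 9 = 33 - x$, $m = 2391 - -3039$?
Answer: $\frac{1363739868}{7} \approx 1.9482 \cdot 10^{8}$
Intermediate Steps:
$m = 5430$ ($m = 2391 + 3039 = 5430$)
$a{\left(x \right)} = 42 - x$ ($a{\left(x \right)} = 9 - \left(-33 + x\right) = 42 - x$)
$\left(\frac{a{\left(54 \right)}}{H{\left(126 \right)}} + 102 \left(-90\right)\right) \left(-26652 + m\right) = \left(\frac{42 - 54}{126} + 102 \left(-90\right)\right) \left(-26652 + 5430\right) = \left(\left(42 - 54\right) \frac{1}{126} - 9180\right) \left(-21222\right) = \left(\left(-12\right) \frac{1}{126} - 9180\right) \left(-21222\right) = \left(- \frac{2}{21} - 9180\right) \left(-21222\right) = \left(- \frac{192782}{21}\right) \left(-21222\right) = \frac{1363739868}{7}$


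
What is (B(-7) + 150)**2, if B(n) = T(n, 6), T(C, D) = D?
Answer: 24336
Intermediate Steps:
B(n) = 6
(B(-7) + 150)**2 = (6 + 150)**2 = 156**2 = 24336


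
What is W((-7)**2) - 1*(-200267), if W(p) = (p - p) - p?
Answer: 200218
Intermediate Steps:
W(p) = -p (W(p) = 0 - p = -p)
W((-7)**2) - 1*(-200267) = -1*(-7)**2 - 1*(-200267) = -1*49 + 200267 = -49 + 200267 = 200218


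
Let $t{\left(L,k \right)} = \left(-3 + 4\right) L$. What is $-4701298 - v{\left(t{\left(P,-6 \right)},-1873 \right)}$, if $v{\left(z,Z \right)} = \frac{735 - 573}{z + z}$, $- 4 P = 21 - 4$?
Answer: $- \frac{79921742}{17} \approx -4.7013 \cdot 10^{6}$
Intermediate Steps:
$P = - \frac{17}{4}$ ($P = - \frac{21 - 4}{4} = \left(- \frac{1}{4}\right) 17 = - \frac{17}{4} \approx -4.25$)
$t{\left(L,k \right)} = L$ ($t{\left(L,k \right)} = 1 L = L$)
$v{\left(z,Z \right)} = \frac{81}{z}$ ($v{\left(z,Z \right)} = \frac{162}{2 z} = 162 \frac{1}{2 z} = \frac{81}{z}$)
$-4701298 - v{\left(t{\left(P,-6 \right)},-1873 \right)} = -4701298 - \frac{81}{- \frac{17}{4}} = -4701298 - 81 \left(- \frac{4}{17}\right) = -4701298 - - \frac{324}{17} = -4701298 + \frac{324}{17} = - \frac{79921742}{17}$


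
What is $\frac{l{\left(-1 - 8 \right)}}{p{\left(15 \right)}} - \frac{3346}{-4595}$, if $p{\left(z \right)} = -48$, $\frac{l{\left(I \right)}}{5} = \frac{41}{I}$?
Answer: $\frac{2387447}{1985040} \approx 1.2027$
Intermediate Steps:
$l{\left(I \right)} = \frac{205}{I}$ ($l{\left(I \right)} = 5 \frac{41}{I} = \frac{205}{I}$)
$\frac{l{\left(-1 - 8 \right)}}{p{\left(15 \right)}} - \frac{3346}{-4595} = \frac{205 \frac{1}{-1 - 8}}{-48} - \frac{3346}{-4595} = \frac{205}{-1 - 8} \left(- \frac{1}{48}\right) - - \frac{3346}{4595} = \frac{205}{-9} \left(- \frac{1}{48}\right) + \frac{3346}{4595} = 205 \left(- \frac{1}{9}\right) \left(- \frac{1}{48}\right) + \frac{3346}{4595} = \left(- \frac{205}{9}\right) \left(- \frac{1}{48}\right) + \frac{3346}{4595} = \frac{205}{432} + \frac{3346}{4595} = \frac{2387447}{1985040}$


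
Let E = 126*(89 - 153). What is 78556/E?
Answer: -19639/2016 ≈ -9.7416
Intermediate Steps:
E = -8064 (E = 126*(-64) = -8064)
78556/E = 78556/(-8064) = 78556*(-1/8064) = -19639/2016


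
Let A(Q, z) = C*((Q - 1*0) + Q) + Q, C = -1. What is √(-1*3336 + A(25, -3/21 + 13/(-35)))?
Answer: I*√3361 ≈ 57.974*I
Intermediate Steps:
A(Q, z) = -Q (A(Q, z) = -((Q - 1*0) + Q) + Q = -((Q + 0) + Q) + Q = -(Q + Q) + Q = -2*Q + Q = -Q)
√(-1*3336 + A(25, -3/21 + 13/(-35))) = √(-1*3336 - 1*25) = √(-3336 - 25) = √(-3361) = I*√3361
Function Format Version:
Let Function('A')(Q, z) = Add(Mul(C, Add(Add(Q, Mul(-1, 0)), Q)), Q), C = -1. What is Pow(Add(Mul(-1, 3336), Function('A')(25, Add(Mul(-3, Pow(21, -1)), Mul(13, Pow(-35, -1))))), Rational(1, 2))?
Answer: Mul(I, Pow(3361, Rational(1, 2))) ≈ Mul(57.974, I)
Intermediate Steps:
Function('A')(Q, z) = Mul(-1, Q) (Function('A')(Q, z) = Add(Mul(-1, Add(Add(Q, Mul(-1, 0)), Q)), Q) = Add(Mul(-1, Add(Add(Q, 0), Q)), Q) = Add(Mul(-1, Add(Q, Q)), Q) = Add(Mul(-1, Mul(2, Q)), Q) = Add(Mul(-2, Q), Q) = Mul(-1, Q))
Pow(Add(Mul(-1, 3336), Function('A')(25, Add(Mul(-3, Pow(21, -1)), Mul(13, Pow(-35, -1))))), Rational(1, 2)) = Pow(Add(Mul(-1, 3336), Mul(-1, 25)), Rational(1, 2)) = Pow(Add(-3336, -25), Rational(1, 2)) = Pow(-3361, Rational(1, 2)) = Mul(I, Pow(3361, Rational(1, 2)))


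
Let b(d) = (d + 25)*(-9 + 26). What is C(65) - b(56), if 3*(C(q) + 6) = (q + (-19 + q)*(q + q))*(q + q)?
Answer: 260567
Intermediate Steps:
b(d) = 425 + 17*d (b(d) = (25 + d)*17 = 425 + 17*d)
C(q) = -6 + 2*q*(q + 2*q*(-19 + q))/3 (C(q) = -6 + ((q + (-19 + q)*(q + q))*(q + q))/3 = -6 + ((q + (-19 + q)*(2*q))*(2*q))/3 = -6 + ((q + 2*q*(-19 + q))*(2*q))/3 = -6 + (2*q*(q + 2*q*(-19 + q)))/3 = -6 + 2*q*(q + 2*q*(-19 + q))/3)
C(65) - b(56) = (-6 - 74/3*65² + (4/3)*65³) - (425 + 17*56) = (-6 - 74/3*4225 + (4/3)*274625) - (425 + 952) = (-6 - 312650/3 + 1098500/3) - 1*1377 = 261944 - 1377 = 260567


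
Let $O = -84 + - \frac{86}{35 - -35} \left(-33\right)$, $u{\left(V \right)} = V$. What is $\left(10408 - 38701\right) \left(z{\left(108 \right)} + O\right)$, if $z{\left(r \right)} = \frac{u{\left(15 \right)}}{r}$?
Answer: $\frac{514753411}{420} \approx 1.2256 \cdot 10^{6}$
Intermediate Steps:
$z{\left(r \right)} = \frac{15}{r}$
$O = - \frac{1521}{35}$ ($O = -84 + - \frac{86}{35 + 35} \left(-33\right) = -84 + - \frac{86}{70} \left(-33\right) = -84 + \left(-86\right) \frac{1}{70} \left(-33\right) = -84 - - \frac{1419}{35} = -84 + \frac{1419}{35} = - \frac{1521}{35} \approx -43.457$)
$\left(10408 - 38701\right) \left(z{\left(108 \right)} + O\right) = \left(10408 - 38701\right) \left(\frac{15}{108} - \frac{1521}{35}\right) = - 28293 \left(15 \cdot \frac{1}{108} - \frac{1521}{35}\right) = - 28293 \left(\frac{5}{36} - \frac{1521}{35}\right) = \left(-28293\right) \left(- \frac{54581}{1260}\right) = \frac{514753411}{420}$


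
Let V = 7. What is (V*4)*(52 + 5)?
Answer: 1596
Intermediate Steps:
(V*4)*(52 + 5) = (7*4)*(52 + 5) = 28*57 = 1596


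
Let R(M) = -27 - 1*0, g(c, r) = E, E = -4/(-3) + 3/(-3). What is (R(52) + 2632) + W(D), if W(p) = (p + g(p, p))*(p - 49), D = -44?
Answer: 6666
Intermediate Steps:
E = ⅓ (E = -4*(-⅓) + 3*(-⅓) = 4/3 - 1 = ⅓ ≈ 0.33333)
g(c, r) = ⅓
R(M) = -27 (R(M) = -27 + 0 = -27)
W(p) = (-49 + p)*(⅓ + p) (W(p) = (p + ⅓)*(p - 49) = (⅓ + p)*(-49 + p) = (-49 + p)*(⅓ + p))
(R(52) + 2632) + W(D) = (-27 + 2632) + (-49/3 + (-44)² - 146/3*(-44)) = 2605 + (-49/3 + 1936 + 6424/3) = 2605 + 4061 = 6666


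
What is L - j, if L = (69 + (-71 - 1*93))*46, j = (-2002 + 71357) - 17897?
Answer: -55828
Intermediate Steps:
j = 51458 (j = 69355 - 17897 = 51458)
L = -4370 (L = (69 + (-71 - 93))*46 = (69 - 164)*46 = -95*46 = -4370)
L - j = -4370 - 1*51458 = -4370 - 51458 = -55828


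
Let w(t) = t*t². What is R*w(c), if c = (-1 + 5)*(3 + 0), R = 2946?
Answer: 5090688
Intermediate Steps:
c = 12 (c = 4*3 = 12)
w(t) = t³
R*w(c) = 2946*12³ = 2946*1728 = 5090688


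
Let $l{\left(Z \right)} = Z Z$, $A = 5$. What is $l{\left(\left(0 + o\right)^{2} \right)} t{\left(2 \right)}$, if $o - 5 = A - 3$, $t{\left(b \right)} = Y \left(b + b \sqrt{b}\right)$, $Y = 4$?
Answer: $19208 + 19208 \sqrt{2} \approx 46372.0$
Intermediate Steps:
$t{\left(b \right)} = 4 b + 4 b^{\frac{3}{2}}$ ($t{\left(b \right)} = 4 \left(b + b \sqrt{b}\right) = 4 \left(b + b^{\frac{3}{2}}\right) = 4 b + 4 b^{\frac{3}{2}}$)
$o = 7$ ($o = 5 + \left(5 - 3\right) = 5 + 2 = 7$)
$l{\left(Z \right)} = Z^{2}$
$l{\left(\left(0 + o\right)^{2} \right)} t{\left(2 \right)} = \left(\left(0 + 7\right)^{2}\right)^{2} \left(4 \cdot 2 + 4 \cdot 2^{\frac{3}{2}}\right) = \left(7^{2}\right)^{2} \left(8 + 4 \cdot 2 \sqrt{2}\right) = 49^{2} \left(8 + 8 \sqrt{2}\right) = 2401 \left(8 + 8 \sqrt{2}\right) = 19208 + 19208 \sqrt{2}$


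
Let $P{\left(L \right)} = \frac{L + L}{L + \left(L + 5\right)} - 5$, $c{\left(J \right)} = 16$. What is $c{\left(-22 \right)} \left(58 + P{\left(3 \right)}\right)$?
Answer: $\frac{9424}{11} \approx 856.73$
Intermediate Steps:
$P{\left(L \right)} = -5 + \frac{2 L}{5 + 2 L}$ ($P{\left(L \right)} = \frac{2 L}{L + \left(5 + L\right)} - 5 = \frac{2 L}{5 + 2 L} - 5 = -5 + \frac{2 L}{5 + 2 L}$)
$c{\left(-22 \right)} \left(58 + P{\left(3 \right)}\right) = 16 \left(58 + \frac{-25 - 24}{5 + 2 \cdot 3}\right) = 16 \left(58 + \frac{-25 - 24}{5 + 6}\right) = 16 \left(58 + \frac{1}{11} \left(-49\right)\right) = 16 \left(58 - \frac{49}{11}\right) = 16 \cdot \frac{589}{11} = \frac{9424}{11}$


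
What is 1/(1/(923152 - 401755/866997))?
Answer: 800369612789/866997 ≈ 9.2315e+5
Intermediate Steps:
1/(1/(923152 - 401755/866997)) = 1/(1/(800369612789/866997)) = 1/(866997/800369612789) = 800369612789/866997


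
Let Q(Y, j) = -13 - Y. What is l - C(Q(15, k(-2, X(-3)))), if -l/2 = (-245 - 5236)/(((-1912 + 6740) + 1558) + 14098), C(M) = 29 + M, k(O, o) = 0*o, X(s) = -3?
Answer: -529/1138 ≈ -0.46485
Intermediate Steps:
k(O, o) = 0
l = 609/1138 (l = -2*(-245 - 5236)/(((-1912 + 6740) + 1558) + 14098) = -(-10962)/((4828 + 1558) + 14098) = -(-10962)/(6386 + 14098) = -(-10962)/20484 = -2*(-609/2276) = 609/1138 ≈ 0.53515)
l - C(Q(15, k(-2, X(-3)))) = 609/1138 - (29 + (-13 - 1*15)) = 609/1138 - (29 + (-13 - 15)) = 609/1138 - (29 - 28) = 609/1138 - 1*1 = 609/1138 - 1 = -529/1138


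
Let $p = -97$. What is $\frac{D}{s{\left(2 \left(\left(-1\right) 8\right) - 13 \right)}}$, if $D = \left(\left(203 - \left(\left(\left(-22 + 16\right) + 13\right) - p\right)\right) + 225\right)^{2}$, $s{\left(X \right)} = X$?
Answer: $- \frac{104976}{29} \approx -3619.9$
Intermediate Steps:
$D = 104976$ ($D = \left(\left(203 - \left(\left(\left(-22 + 16\right) + 13\right) - -97\right)\right) + 225\right)^{2} = \left(\left(203 - \left(\left(-6 + 13\right) + 97\right)\right) + 225\right)^{2} = \left(\left(203 - \left(7 + 97\right)\right) + 225\right)^{2} = \left(\left(203 - 104\right) + 225\right)^{2} = \left(99 + 225\right)^{2} = 324^{2} = 104976$)
$\frac{D}{s{\left(2 \left(\left(-1\right) 8\right) - 13 \right)}} = \frac{104976}{2 \left(\left(-1\right) 8\right) - 13} = \frac{104976}{2 \left(-8\right) - 13} = \frac{104976}{-16 - 13} = \frac{104976}{-29} = 104976 \left(- \frac{1}{29}\right) = - \frac{104976}{29}$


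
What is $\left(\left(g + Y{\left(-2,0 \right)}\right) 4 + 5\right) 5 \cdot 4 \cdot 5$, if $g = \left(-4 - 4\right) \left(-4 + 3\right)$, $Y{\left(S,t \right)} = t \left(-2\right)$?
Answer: $3700$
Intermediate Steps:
$Y{\left(S,t \right)} = - 2 t$
$g = 8$ ($g = \left(-8\right) \left(-1\right) = 8$)
$\left(\left(g + Y{\left(-2,0 \right)}\right) 4 + 5\right) 5 \cdot 4 \cdot 5 = \left(\left(8 - 0\right) 4 + 5\right) 5 \cdot 4 \cdot 5 = \left(\left(8 + 0\right) 4 + 5\right) 20 \cdot 5 = \left(8 \cdot 4 + 5\right) 100 = \left(32 + 5\right) 100 = 37 \cdot 100 = 3700$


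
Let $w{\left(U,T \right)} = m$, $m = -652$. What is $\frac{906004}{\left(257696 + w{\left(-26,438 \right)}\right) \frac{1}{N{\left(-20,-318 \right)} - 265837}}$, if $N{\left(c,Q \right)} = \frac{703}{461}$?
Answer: $- \frac{27757732431154}{29624321} \approx -9.3699 \cdot 10^{5}$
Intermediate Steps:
$N{\left(c,Q \right)} = \frac{703}{461}$ ($N{\left(c,Q \right)} = 703 \cdot \frac{1}{461} = \frac{703}{461}$)
$w{\left(U,T \right)} = -652$
$\frac{906004}{\left(257696 + w{\left(-26,438 \right)}\right) \frac{1}{N{\left(-20,-318 \right)} - 265837}} = \frac{906004}{\left(257696 - 652\right) \frac{1}{\frac{703}{461} - 265837}} = \frac{906004}{257044 \frac{1}{- \frac{122550154}{461}}} = \frac{906004}{257044 \left(- \frac{461}{122550154}\right)} = \frac{906004}{- \frac{59248642}{61275077}} = 906004 \left(- \frac{61275077}{59248642}\right) = - \frac{27757732431154}{29624321}$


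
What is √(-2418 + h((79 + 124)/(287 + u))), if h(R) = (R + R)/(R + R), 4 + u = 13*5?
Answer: I*√2417 ≈ 49.163*I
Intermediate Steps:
u = 61 (u = -4 + 13*5 = -4 + 65 = 61)
h(R) = 1 (h(R) = (2*R)/((2*R)) = (2*R)*(1/(2*R)) = 1)
√(-2418 + h((79 + 124)/(287 + u))) = √(-2418 + 1) = √(-2417) = I*√2417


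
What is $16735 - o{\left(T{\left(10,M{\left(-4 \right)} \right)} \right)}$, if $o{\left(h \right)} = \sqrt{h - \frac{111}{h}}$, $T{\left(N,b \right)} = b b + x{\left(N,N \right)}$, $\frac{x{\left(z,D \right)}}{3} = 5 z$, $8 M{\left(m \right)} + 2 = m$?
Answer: $16735 - \frac{\sqrt{1545738865}}{3212} \approx 16723.0$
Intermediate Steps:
$M{\left(m \right)} = - \frac{1}{4} + \frac{m}{8}$
$x{\left(z,D \right)} = 15 z$ ($x{\left(z,D \right)} = 3 \cdot 5 z = 15 z$)
$T{\left(N,b \right)} = b^{2} + 15 N$ ($T{\left(N,b \right)} = b b + 15 N = b^{2} + 15 N$)
$16735 - o{\left(T{\left(10,M{\left(-4 \right)} \right)} \right)} = 16735 - \sqrt{\left(\left(- \frac{1}{4} + \frac{1}{8} \left(-4\right)\right)^{2} + 15 \cdot 10\right) - \frac{111}{\left(- \frac{1}{4} + \frac{1}{8} \left(-4\right)\right)^{2} + 15 \cdot 10}} = 16735 - \sqrt{\left(\left(- \frac{1}{4} - \frac{1}{2}\right)^{2} + 150\right) - \frac{111}{\left(- \frac{1}{4} - \frac{1}{2}\right)^{2} + 150}} = 16735 - \sqrt{\left(\left(- \frac{3}{4}\right)^{2} + 150\right) - \frac{111}{\left(- \frac{3}{4}\right)^{2} + 150}} = 16735 - \sqrt{\left(\frac{9}{16} + 150\right) - \frac{111}{\frac{9}{16} + 150}} = 16735 - \sqrt{\frac{2409}{16} - \frac{111}{\frac{2409}{16}}} = 16735 - \sqrt{\frac{2409}{16} - \frac{592}{803}} = 16735 - \sqrt{\frac{1924955}{12848}} = 16735 - \frac{\sqrt{1545738865}}{3212}$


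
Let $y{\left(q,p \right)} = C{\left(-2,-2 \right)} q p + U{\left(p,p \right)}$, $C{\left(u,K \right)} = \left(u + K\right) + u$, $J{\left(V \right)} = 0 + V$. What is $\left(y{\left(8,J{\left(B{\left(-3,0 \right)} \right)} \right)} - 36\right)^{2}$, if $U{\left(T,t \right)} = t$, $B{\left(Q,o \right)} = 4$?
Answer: $50176$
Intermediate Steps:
$J{\left(V \right)} = V$
$C{\left(u,K \right)} = K + 2 u$ ($C{\left(u,K \right)} = \left(K + u\right) + u = K + 2 u$)
$y{\left(q,p \right)} = p - 6 p q$ ($y{\left(q,p \right)} = \left(-2 + 2 \left(-2\right)\right) q p + p = \left(-2 - 4\right) q p + p = - 6 q p + p = - 6 p q + p = p - 6 p q$)
$\left(y{\left(8,J{\left(B{\left(-3,0 \right)} \right)} \right)} - 36\right)^{2} = \left(4 \left(1 - 48\right) - 36\right)^{2} = \left(4 \left(-47\right) - 36\right)^{2} = \left(-188 - 36\right)^{2} = \left(-224\right)^{2} = 50176$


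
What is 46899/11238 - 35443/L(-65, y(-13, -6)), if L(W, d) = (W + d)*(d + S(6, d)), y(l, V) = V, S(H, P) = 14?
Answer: 70824511/1063864 ≈ 66.573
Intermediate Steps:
L(W, d) = (14 + d)*(W + d) (L(W, d) = (W + d)*(d + 14) = (W + d)*(14 + d) = (14 + d)*(W + d))
46899/11238 - 35443/L(-65, y(-13, -6)) = 46899/11238 - 35443/((-6)² + 14*(-65) + 14*(-6) - 65*(-6)) = 46899*(1/11238) - 35443/(36 - 910 - 84 + 390) = 15633/3746 - 35443/(-568) = 15633/3746 - 35443*(-1/568) = 15633/3746 + 35443/568 = 70824511/1063864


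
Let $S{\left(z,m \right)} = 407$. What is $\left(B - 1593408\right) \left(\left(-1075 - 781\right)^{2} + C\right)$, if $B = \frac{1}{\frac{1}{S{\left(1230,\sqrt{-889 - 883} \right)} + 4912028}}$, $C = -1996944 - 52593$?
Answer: $4630703151373$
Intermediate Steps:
$C = -2049537$ ($C = -1996944 - 52593 = -2049537$)
$B = 4912435$ ($B = \frac{1}{\frac{1}{407 + 4912028}} = \frac{1}{\frac{1}{4912435}} = 4912435$)
$\left(B - 1593408\right) \left(\left(-1075 - 781\right)^{2} + C\right) = \left(4912435 - 1593408\right) \left(\left(-1075 - 781\right)^{2} - 2049537\right) = 3319027 \left(\left(-1856\right)^{2} - 2049537\right) = 3319027 \left(3444736 - 2049537\right) = 3319027 \cdot 1395199 = 4630703151373$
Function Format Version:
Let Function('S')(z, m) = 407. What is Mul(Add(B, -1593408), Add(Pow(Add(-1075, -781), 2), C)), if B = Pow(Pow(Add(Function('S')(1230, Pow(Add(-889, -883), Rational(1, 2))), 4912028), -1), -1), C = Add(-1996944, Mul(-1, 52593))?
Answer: 4630703151373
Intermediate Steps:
C = -2049537 (C = Add(-1996944, -52593) = -2049537)
B = 4912435 (B = Pow(Pow(Add(407, 4912028), -1), -1) = Pow(Pow(4912435, -1), -1) = Pow(Rational(1, 4912435), -1) = 4912435)
Mul(Add(B, -1593408), Add(Pow(Add(-1075, -781), 2), C)) = Mul(Add(4912435, -1593408), Add(Pow(Add(-1075, -781), 2), -2049537)) = Mul(3319027, Add(Pow(-1856, 2), -2049537)) = Mul(3319027, Add(3444736, -2049537)) = Mul(3319027, 1395199) = 4630703151373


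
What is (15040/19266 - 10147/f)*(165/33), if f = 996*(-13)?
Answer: 25014745/3198156 ≈ 7.8216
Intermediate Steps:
f = -12948
(15040/19266 - 10147/f)*(165/33) = (15040/19266 - 10147/(-12948))*(165/33) = (15040*(1/19266) - 10147*(-1/12948))*(165*(1/33)) = (7520/9633 + 10147/12948)*5 = (5002949/3198156)*5 = 25014745/3198156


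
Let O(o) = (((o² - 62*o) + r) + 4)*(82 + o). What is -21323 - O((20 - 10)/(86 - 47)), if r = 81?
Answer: -1602356677/59319 ≈ -27013.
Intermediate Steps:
O(o) = (82 + o)*(85 + o² - 62*o) (O(o) = (((o² - 62*o) + 81) + 4)*(82 + o) = ((81 + o² - 62*o) + 4)*(82 + o) = (85 + o² - 62*o)*(82 + o) = (82 + o)*(85 + o² - 62*o))
-21323 - O((20 - 10)/(86 - 47)) = -21323 - (6970 + ((20 - 10)/(86 - 47))³ - 4999*(20 - 10)/(86 - 47) + 20*((20 - 10)/(86 - 47))²) = -21323 - (6970 + (10/39)³ - 49990/39 + 20*(10/39)²) = -21323 - (6970 + (10*(1/39))³ - 49990/39 + 20*(10*(1/39))²) = -21323 - (6970 + (10/39)³ - 4999*10/39 + 20*(10/39)²) = -21323 - (6970 + 1000/59319 - 49990/39 + 20*(100/1521)) = -21323 - (6970 + 1000/59319 - 49990/39 + 2000/1521) = -21323 - 1*337497640/59319 = -21323 - 337497640/59319 = -1602356677/59319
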